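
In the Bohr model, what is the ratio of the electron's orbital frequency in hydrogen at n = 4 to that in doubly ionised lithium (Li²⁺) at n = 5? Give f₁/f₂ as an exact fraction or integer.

125/576

f ∝ Z^2 · n^-3
f₁/f₂ = (1/3)^2 · (4/5)^-3 = 125/576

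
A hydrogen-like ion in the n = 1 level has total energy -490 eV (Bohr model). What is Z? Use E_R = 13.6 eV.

6

E_n = −E_R Z²/n² ⇒ Z² = −E_n n²/E_R = 490 × 1² / 13.6 ≈ 36.03
Z = 6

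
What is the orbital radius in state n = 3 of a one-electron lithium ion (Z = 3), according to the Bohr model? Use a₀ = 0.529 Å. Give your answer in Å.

r_n = n²a₀/Z = 3² × 0.529 / 3
    = 9 × 0.529 / 3 = 1.59 Å

1.59 Å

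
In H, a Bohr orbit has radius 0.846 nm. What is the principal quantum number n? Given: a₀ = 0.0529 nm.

r_n = n²a₀/Z ⇒ n² = rZ/a₀ = 0.846 × 1 / 0.0529 ≈ 15.99
n = 4

4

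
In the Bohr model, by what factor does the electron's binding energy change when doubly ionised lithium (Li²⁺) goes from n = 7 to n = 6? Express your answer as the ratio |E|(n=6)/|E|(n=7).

|E| ∝ Z^2 · n^-2; with Z fixed, |E| ∝ n^-2.
|E|(n=6)/|E|(n=7) = (6/7)^-2 = 49/36

49/36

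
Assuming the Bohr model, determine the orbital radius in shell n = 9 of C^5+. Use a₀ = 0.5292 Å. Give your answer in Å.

7.144 Å

r_n = n²a₀/Z = 9² × 0.5292 / 6
    = 81 × 0.5292 / 6 = 7.144 Å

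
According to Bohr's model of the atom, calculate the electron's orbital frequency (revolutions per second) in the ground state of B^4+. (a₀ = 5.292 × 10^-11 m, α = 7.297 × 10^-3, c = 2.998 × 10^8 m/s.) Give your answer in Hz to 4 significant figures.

r = n²a₀/Z = 1.058 × 10^-11 m, v = Zαc/n = 1.094 × 10^7 m/s
f = v/(2πr) = 1.645 × 10^17 Hz

1.645 × 10^17 Hz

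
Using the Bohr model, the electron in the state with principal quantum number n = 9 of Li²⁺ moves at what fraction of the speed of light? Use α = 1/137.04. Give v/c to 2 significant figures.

v_n = Zαc/n, so v/c = Zα/n = 3 × 0.0073 / 9 = 0.0024

0.0024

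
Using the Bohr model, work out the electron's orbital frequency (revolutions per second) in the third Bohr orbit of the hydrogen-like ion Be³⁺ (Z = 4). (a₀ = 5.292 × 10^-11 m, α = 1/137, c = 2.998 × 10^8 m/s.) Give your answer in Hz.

3.900 × 10^15 Hz

r = n²a₀/Z = 1.191 × 10^-10 m, v = Zαc/n = 2.918 × 10^6 m/s
f = v/(2πr) = 3.900 × 10^15 Hz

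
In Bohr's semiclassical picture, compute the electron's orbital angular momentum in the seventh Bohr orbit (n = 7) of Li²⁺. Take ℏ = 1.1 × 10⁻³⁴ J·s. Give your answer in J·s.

7.7 × 10⁻³⁴ J·s

L_n = nℏ = 7 × 1.1 × 10⁻³⁴ = 7.7 × 10⁻³⁴ J·s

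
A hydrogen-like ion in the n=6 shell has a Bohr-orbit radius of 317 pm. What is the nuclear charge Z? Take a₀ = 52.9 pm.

r_n = n²a₀/Z ⇒ Z = n²a₀/r = 6² × 52.9 / 317 ≈ 6.01
Z = 6

6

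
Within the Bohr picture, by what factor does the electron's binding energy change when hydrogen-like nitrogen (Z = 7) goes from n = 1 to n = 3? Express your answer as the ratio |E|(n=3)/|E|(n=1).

|E| ∝ Z^2 · n^-2; with Z fixed, |E| ∝ n^-2.
|E|(n=3)/|E|(n=1) = (3/1)^-2 = 1/9

1/9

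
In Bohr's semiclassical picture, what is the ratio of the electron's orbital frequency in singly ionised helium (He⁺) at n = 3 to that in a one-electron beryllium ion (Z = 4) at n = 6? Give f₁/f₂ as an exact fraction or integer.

f ∝ Z^2 · n^-3
f₁/f₂ = (2/4)^2 · (3/6)^-3 = 2

2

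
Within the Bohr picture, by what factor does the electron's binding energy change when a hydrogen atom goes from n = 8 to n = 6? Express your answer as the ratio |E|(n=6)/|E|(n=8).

|E| ∝ Z^2 · n^-2; with Z fixed, |E| ∝ n^-2.
|E|(n=6)/|E|(n=8) = (6/8)^-2 = 16/9

16/9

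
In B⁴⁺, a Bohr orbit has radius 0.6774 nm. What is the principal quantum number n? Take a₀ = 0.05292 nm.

r_n = n²a₀/Z ⇒ n² = rZ/a₀ = 0.6774 × 5 / 0.05292 ≈ 64.00
n = 8

8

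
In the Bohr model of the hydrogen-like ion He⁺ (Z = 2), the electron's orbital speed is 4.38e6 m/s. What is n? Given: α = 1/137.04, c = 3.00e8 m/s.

1

v_n = Zαc/n ⇒ n = Zαc/v = 2 × 0.00730 × 3.00e8 / 4.38e6 ≈ 1.00
n = 1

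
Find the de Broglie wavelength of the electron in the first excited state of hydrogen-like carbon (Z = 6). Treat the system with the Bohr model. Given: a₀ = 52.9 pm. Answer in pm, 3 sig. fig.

The Bohr quantisation condition is nλ = 2πr_n.
r_n = n²a₀/Z = 35.3 pm
λ = 2πr_n/n = 2π·35.3/2 = 111 pm

111 pm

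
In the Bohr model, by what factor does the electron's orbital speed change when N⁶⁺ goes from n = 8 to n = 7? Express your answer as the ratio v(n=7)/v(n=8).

8/7

v ∝ Z^1 · n^-1; with Z fixed, v ∝ n^-1.
v(n=7)/v(n=8) = (7/8)^-1 = 8/7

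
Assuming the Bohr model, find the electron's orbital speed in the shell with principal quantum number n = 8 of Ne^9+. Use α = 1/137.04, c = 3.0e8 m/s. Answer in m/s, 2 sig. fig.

v_n = Zαc/n = 10 × 0.0073 × 3.0e8 / 8
    = 2.7e6 m/s

2.7e6 m/s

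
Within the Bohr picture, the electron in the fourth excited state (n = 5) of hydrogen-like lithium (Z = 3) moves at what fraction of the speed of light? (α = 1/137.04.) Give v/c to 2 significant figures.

0.0044

v_n = Zαc/n, so v/c = Zα/n = 3 × 0.0073 / 5 = 0.0044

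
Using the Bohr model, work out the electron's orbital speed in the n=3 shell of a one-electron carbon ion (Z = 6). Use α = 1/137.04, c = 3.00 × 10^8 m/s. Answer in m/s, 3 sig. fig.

v_n = Zαc/n = 6 × 0.00730 × 3.00 × 10^8 / 3
    = 4.38 × 10^6 m/s

4.38 × 10^6 m/s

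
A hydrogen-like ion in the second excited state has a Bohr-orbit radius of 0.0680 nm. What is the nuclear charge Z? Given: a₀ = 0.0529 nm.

7

r_n = n²a₀/Z ⇒ Z = n²a₀/r = 3² × 0.0529 / 0.0680 ≈ 7.00
Z = 7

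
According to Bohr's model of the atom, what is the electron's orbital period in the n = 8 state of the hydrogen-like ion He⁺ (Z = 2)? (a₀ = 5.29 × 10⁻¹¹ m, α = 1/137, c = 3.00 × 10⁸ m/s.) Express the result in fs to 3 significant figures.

r = n²a₀/Z = 8²·5.29 × 10⁻¹¹/2 = 1.69 × 10⁻⁹ m
v = Zαc/n = 2·0.00730·3.00 × 10⁸/8 = 5.47 × 10⁵ m/s
T = 2πr/v = 1.94 × 10⁻¹⁴ s = 19.4 fs

19.4 fs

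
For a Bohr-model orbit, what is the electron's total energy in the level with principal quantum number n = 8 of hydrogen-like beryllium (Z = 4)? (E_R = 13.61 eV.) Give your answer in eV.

-3.402 eV

E_n = −E_R·Z²/n² = −13.61 × 4²/8² = -3.402 eV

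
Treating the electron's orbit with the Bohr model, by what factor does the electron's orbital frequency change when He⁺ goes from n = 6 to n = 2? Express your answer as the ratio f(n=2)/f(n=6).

27

f ∝ Z^2 · n^-3; with Z fixed, f ∝ n^-3.
f(n=2)/f(n=6) = (2/6)^-3 = 27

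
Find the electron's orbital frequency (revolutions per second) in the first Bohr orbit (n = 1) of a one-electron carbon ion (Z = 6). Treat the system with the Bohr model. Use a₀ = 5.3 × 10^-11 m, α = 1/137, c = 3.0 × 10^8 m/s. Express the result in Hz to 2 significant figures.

2.4 × 10^17 Hz

r = n²a₀/Z = 8.8 × 10^-12 m, v = Zαc/n = 1.3 × 10^7 m/s
f = v/(2πr) = 2.4 × 10^17 Hz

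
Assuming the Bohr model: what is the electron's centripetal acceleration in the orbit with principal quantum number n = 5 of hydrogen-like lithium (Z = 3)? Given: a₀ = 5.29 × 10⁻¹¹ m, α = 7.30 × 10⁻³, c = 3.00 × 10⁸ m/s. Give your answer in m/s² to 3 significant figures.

3.92 × 10²¹ m/s²

r = n²a₀/Z = 4.41 × 10⁻¹⁰ m, v = Zαc/n = 1.31 × 10⁶ m/s
a = v²/r = (1.31 × 10⁶)² / 4.41 × 10⁻¹⁰ = 3.92 × 10²¹ m/s²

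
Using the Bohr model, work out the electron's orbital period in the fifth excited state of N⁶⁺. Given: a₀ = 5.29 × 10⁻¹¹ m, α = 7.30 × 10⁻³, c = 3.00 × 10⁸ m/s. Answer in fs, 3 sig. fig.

r = n²a₀/Z = 6²·5.29 × 10⁻¹¹/7 = 2.72 × 10⁻¹⁰ m
v = Zαc/n = 7·0.00730·3.00 × 10⁸/6 = 2.56 × 10⁶ m/s
T = 2πr/v = 6.69 × 10⁻¹⁶ s = 0.669 fs

0.669 fs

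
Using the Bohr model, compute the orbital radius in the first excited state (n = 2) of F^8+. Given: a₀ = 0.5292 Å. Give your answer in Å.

0.2352 Å

r_n = n²a₀/Z = 2² × 0.5292 / 9
    = 4 × 0.5292 / 9 = 0.2352 Å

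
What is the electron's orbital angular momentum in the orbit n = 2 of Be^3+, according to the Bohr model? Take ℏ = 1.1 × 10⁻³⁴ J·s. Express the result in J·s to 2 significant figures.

2.2 × 10⁻³⁴ J·s

L_n = nℏ = 2 × 1.1 × 10⁻³⁴ = 2.2 × 10⁻³⁴ J·s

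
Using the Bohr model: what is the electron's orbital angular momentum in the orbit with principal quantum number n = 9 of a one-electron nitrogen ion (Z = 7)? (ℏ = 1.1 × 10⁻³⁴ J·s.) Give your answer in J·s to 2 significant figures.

9.9 × 10⁻³⁴ J·s

L_n = nℏ = 9 × 1.1 × 10⁻³⁴ = 9.9 × 10⁻³⁴ J·s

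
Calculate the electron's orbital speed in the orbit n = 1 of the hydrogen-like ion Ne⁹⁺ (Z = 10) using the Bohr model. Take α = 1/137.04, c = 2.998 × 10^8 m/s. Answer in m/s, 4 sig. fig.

v_n = Zαc/n = 10 × 0.007297 × 2.998 × 10^8 / 1
    = 2.188 × 10^7 m/s

2.188 × 10^7 m/s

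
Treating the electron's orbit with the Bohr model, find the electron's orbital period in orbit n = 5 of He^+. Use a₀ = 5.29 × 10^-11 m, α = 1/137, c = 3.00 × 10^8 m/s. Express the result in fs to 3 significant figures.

r = n²a₀/Z = 5²·5.29 × 10^-11/2 = 6.61 × 10^-10 m
v = Zαc/n = 2·0.00730·3.00 × 10^8/5 = 8.76 × 10^5 m/s
T = 2πr/v = 4.74 × 10^-15 s = 4.74 fs

4.74 fs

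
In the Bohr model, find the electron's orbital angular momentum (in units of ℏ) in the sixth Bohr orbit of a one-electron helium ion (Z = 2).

L_n = nℏ, so L/ℏ = n = 6.

6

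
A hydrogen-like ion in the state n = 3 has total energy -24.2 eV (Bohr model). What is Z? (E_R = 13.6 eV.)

E_n = −E_R Z²/n² ⇒ Z² = −E_n n²/E_R = 24.2 × 3² / 13.6 ≈ 16.01
Z = 4

4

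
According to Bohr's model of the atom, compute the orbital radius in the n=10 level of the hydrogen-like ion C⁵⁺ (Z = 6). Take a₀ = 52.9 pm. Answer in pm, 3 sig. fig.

r_n = n²a₀/Z = 10² × 52.9 / 6
    = 100 × 52.9 / 6 = 882 pm

882 pm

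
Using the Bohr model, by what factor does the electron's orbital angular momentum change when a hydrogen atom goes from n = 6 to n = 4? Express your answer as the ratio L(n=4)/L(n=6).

L = nℏ depends only on n, so L ∝ n.
L(n=4)/L(n=6) = (4/6)^1 = 2/3

2/3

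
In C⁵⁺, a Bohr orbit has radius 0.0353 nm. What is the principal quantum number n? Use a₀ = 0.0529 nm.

r_n = n²a₀/Z ⇒ n² = rZ/a₀ = 0.0353 × 6 / 0.0529 ≈ 4.00
n = 2

2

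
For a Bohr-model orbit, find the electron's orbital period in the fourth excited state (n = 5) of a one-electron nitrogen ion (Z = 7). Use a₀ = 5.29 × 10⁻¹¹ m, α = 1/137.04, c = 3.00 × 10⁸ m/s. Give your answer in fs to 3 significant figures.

r = n²a₀/Z = 5²·5.29 × 10⁻¹¹/7 = 1.89 × 10⁻¹⁰ m
v = Zαc/n = 7·0.00730·3.00 × 10⁸/5 = 3.06 × 10⁶ m/s
T = 2πr/v = 3.87 × 10⁻¹⁶ s = 0.387 fs

0.387 fs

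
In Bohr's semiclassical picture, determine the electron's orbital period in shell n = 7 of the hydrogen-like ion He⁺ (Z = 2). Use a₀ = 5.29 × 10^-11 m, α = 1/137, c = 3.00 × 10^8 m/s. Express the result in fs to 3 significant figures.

13.0 fs

r = n²a₀/Z = 7²·5.29 × 10^-11/2 = 1.30 × 10^-9 m
v = Zαc/n = 2·0.00730·3.00 × 10^8/7 = 6.26 × 10^5 m/s
T = 2πr/v = 1.30 × 10^-14 s = 13.0 fs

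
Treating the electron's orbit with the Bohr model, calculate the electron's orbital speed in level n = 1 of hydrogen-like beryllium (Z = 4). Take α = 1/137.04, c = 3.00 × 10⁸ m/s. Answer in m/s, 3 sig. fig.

v_n = Zαc/n = 4 × 0.00730 × 3.00 × 10⁸ / 1
    = 8.76 × 10⁶ m/s

8.76 × 10⁶ m/s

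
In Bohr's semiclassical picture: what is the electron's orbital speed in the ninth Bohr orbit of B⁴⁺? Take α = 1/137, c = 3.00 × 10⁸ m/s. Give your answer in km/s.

v_n = Zαc/n = 5 × 0.00730 × 3.00 × 10⁸ / 9
    = 1220 km/s

1220 km/s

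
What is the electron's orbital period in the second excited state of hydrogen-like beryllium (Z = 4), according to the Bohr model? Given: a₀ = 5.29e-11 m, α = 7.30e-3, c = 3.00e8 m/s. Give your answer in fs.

r = n²a₀/Z = 3²·5.29e-11/4 = 1.19e-10 m
v = Zαc/n = 4·0.00730·3.00e8/3 = 2.92e6 m/s
T = 2πr/v = 2.56e-16 s = 0.256 fs

0.256 fs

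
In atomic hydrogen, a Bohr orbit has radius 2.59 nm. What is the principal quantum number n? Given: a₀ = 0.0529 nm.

r_n = n²a₀/Z ⇒ n² = rZ/a₀ = 2.59 × 1 / 0.0529 ≈ 48.96
n = 7

7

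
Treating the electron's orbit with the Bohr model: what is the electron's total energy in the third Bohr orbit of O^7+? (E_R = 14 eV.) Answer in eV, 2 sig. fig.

-100 eV

E_n = −E_R·Z²/n² = −14 × 8²/3² = -100 eV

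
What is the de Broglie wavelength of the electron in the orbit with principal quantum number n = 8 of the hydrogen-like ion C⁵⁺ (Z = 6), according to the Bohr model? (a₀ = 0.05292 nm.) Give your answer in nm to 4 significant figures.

0.4433 nm

The Bohr quantisation condition is nλ = 2πr_n.
r_n = n²a₀/Z = 0.5645 nm
λ = 2πr_n/n = 2π·0.5645/8 = 0.4433 nm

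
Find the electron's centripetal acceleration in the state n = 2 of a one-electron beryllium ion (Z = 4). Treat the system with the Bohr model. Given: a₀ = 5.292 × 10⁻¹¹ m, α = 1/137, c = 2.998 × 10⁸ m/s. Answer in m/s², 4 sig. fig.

r = n²a₀/Z = 5.292 × 10⁻¹¹ m, v = Zαc/n = 4.377 × 10⁶ m/s
a = v²/r = (4.377 × 10⁶)² / 5.292 × 10⁻¹¹ = 3.620 × 10²³ m/s²

3.620 × 10²³ m/s²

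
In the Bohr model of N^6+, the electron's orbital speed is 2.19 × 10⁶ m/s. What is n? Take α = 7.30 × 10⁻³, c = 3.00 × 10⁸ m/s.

7

v_n = Zαc/n ⇒ n = Zαc/v = 7 × 0.00730 × 3.00 × 10⁸ / 2.19 × 10⁶ ≈ 7.00
n = 7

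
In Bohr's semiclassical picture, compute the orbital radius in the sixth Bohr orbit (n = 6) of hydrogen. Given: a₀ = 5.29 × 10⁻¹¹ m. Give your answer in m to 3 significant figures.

r_n = n²a₀/Z = 6² × 5.29 × 10⁻¹¹ / 1
    = 36 × 5.29 × 10⁻¹¹ / 1 = 1.90 × 10⁻⁹ m

1.90 × 10⁻⁹ m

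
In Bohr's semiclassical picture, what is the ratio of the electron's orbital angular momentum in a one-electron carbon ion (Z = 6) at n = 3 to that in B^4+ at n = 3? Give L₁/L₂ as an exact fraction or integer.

L = nℏ is independent of Z.
L₁/L₂ = n₁/n₂ = 3/3 = 1

1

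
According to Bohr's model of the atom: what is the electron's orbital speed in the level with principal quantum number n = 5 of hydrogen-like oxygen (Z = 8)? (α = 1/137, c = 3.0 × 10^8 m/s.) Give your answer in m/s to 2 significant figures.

3.5 × 10^6 m/s

v_n = Zαc/n = 8 × 0.0073 × 3.0 × 10^8 / 5
    = 3.5 × 10^6 m/s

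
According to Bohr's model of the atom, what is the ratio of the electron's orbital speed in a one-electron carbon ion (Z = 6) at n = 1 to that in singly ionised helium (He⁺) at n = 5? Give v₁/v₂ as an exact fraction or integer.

15

v ∝ Z^1 · n^-1
v₁/v₂ = (6/2)^1 · (1/5)^-1 = 15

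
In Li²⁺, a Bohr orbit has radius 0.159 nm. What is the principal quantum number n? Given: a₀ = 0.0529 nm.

3

r_n = n²a₀/Z ⇒ n² = rZ/a₀ = 0.159 × 3 / 0.0529 ≈ 9.02
n = 3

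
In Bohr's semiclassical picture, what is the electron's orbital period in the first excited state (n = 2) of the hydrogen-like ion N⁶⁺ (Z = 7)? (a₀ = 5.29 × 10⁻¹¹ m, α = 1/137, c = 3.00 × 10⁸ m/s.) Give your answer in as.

r = n²a₀/Z = 2²·5.29 × 10⁻¹¹/7 = 3.02 × 10⁻¹¹ m
v = Zαc/n = 7·0.00730·3.00 × 10⁸/2 = 7.66 × 10⁶ m/s
T = 2πr/v = 2.48 × 10⁻¹⁷ s = 24.8 as

24.8 as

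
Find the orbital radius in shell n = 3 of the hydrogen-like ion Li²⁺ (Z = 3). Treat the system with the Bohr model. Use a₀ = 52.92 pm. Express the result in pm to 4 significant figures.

r_n = n²a₀/Z = 3² × 52.92 / 3
    = 9 × 52.92 / 3 = 158.8 pm

158.8 pm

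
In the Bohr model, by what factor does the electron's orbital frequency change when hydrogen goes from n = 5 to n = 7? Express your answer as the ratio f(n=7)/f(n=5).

f ∝ Z^2 · n^-3; with Z fixed, f ∝ n^-3.
f(n=7)/f(n=5) = (7/5)^-3 = 125/343

125/343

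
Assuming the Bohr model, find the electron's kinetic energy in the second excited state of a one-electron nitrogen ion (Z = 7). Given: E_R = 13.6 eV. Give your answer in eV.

For a Coulomb orbit the virial theorem gives K = −E_n.
E_n = −E_R·Z²/n², so K = E_R·Z²/n² = 13.6 × 7²/3² = 74.0 eV

74.0 eV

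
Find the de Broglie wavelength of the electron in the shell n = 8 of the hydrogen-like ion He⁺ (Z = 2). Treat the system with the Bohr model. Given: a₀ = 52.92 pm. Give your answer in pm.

1330 pm

The Bohr quantisation condition is nλ = 2πr_n.
r_n = n²a₀/Z = 1693 pm
λ = 2πr_n/n = 2π·1693/8 = 1330 pm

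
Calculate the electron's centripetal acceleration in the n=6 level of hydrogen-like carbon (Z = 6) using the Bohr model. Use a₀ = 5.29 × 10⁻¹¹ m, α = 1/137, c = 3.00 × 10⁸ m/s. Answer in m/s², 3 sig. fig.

1.51 × 10²² m/s²

r = n²a₀/Z = 3.17 × 10⁻¹⁰ m, v = Zαc/n = 2.19 × 10⁶ m/s
a = v²/r = (2.19 × 10⁶)² / 3.17 × 10⁻¹⁰ = 1.51 × 10²² m/s²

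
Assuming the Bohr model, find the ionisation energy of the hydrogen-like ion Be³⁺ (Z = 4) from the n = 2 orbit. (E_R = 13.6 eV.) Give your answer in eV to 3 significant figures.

E_n = −E_R·Z²/n² = −13.6 × 4²/2² eV = -54.4 eV
Ionisation energy = −E_n = 54.4 eV

54.4 eV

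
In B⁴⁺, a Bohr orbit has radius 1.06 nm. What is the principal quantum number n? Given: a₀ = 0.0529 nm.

10

r_n = n²a₀/Z ⇒ n² = rZ/a₀ = 1.06 × 5 / 0.0529 ≈ 100.19
n = 10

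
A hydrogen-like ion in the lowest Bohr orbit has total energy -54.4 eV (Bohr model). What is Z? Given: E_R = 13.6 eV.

E_n = −E_R Z²/n² ⇒ Z² = −E_n n²/E_R = 54.4 × 1² / 13.6 ≈ 4.00
Z = 2

2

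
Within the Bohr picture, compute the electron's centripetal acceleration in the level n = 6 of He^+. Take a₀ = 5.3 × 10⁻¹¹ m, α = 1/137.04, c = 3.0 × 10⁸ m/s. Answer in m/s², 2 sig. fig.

5.6 × 10²⁰ m/s²

r = n²a₀/Z = 9.5 × 10⁻¹⁰ m, v = Zαc/n = 7.3 × 10⁵ m/s
a = v²/r = (7.3 × 10⁵)² / 9.5 × 10⁻¹⁰ = 5.6 × 10²⁰ m/s²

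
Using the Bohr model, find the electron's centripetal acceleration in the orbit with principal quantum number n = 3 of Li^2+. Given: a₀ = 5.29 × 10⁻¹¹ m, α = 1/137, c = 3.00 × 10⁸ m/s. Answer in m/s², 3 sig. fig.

3.02 × 10²² m/s²

r = n²a₀/Z = 1.59 × 10⁻¹⁰ m, v = Zαc/n = 2.19 × 10⁶ m/s
a = v²/r = (2.19 × 10⁶)² / 1.59 × 10⁻¹⁰ = 3.02 × 10²² m/s²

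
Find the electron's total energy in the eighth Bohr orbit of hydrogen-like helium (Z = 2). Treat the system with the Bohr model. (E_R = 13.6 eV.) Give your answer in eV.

-0.850 eV

E_n = −E_R·Z²/n² = −13.6 × 2²/8² = -0.850 eV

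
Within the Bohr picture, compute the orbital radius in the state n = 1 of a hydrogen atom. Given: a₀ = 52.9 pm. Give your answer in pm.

r_n = n²a₀/Z = 1² × 52.9 / 1
    = 1 × 52.9 / 1 = 52.9 pm

52.9 pm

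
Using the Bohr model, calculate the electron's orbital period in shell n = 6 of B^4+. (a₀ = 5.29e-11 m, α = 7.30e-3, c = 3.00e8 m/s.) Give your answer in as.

1310 as

r = n²a₀/Z = 6²·5.29e-11/5 = 3.81e-10 m
v = Zαc/n = 5·0.00730·3.00e8/6 = 1.82e6 m/s
T = 2πr/v = 1.31e-15 s = 1310 as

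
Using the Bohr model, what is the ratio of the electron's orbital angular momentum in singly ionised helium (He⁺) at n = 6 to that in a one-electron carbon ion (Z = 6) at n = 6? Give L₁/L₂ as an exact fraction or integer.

L = nℏ is independent of Z.
L₁/L₂ = n₁/n₂ = 6/6 = 1

1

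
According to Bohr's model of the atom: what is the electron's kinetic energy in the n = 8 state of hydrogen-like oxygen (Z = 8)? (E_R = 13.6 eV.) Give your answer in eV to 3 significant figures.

13.6 eV

For a Coulomb orbit the virial theorem gives K = −E_n.
E_n = −E_R·Z²/n², so K = E_R·Z²/n² = 13.6 × 8²/8² = 13.6 eV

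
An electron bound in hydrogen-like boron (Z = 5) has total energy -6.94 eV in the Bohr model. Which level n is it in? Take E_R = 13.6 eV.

E_n = −E_R Z²/n² ⇒ n² = E_R Z²/(−E_n) = 13.6 × 5² / 6.94 ≈ 48.99
n = 7

7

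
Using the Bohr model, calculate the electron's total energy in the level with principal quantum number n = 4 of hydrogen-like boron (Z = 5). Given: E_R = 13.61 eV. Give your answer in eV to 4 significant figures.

-21.27 eV

E_n = −E_R·Z²/n² = −13.61 × 5²/4² = -21.27 eV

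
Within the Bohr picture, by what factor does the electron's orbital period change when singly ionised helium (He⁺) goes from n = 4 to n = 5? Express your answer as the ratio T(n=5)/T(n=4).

125/64

T ∝ Z^-2 · n^3; with Z fixed, T ∝ n^3.
T(n=5)/T(n=4) = (5/4)^3 = 125/64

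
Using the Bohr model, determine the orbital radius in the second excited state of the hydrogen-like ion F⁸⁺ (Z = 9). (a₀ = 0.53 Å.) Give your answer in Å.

r_n = n²a₀/Z = 3² × 0.53 / 9
    = 9 × 0.53 / 9 = 0.53 Å

0.53 Å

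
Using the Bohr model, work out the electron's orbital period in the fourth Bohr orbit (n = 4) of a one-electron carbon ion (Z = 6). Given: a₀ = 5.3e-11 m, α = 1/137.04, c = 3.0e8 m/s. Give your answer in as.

270 as

r = n²a₀/Z = 4²·5.3e-11/6 = 1.4e-10 m
v = Zαc/n = 6·0.0073·3.0e8/4 = 3.3e6 m/s
T = 2πr/v = 2.7e-16 s = 270 as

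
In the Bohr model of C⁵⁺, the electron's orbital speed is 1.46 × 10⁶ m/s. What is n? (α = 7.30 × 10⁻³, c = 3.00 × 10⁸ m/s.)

9

v_n = Zαc/n ⇒ n = Zαc/v = 6 × 0.00730 × 3.00 × 10⁸ / 1.46 × 10⁶ ≈ 9.00
n = 9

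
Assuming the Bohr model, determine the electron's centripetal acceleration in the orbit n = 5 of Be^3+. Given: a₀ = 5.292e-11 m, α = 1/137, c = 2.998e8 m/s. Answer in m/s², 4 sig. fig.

r = n²a₀/Z = 3.308e-10 m, v = Zαc/n = 1.751e6 m/s
a = v²/r = (1.751e6)² / 3.308e-10 = 9.266e21 m/s²

9.266e21 m/s²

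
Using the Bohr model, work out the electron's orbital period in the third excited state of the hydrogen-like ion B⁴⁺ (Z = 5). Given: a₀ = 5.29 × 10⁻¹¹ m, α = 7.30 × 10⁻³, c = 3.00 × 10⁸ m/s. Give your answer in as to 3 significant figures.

r = n²a₀/Z = 4²·5.29 × 10⁻¹¹/5 = 1.69 × 10⁻¹⁰ m
v = Zαc/n = 5·0.00730·3.00 × 10⁸/4 = 2.74 × 10⁶ m/s
T = 2πr/v = 3.89 × 10⁻¹⁶ s = 389 as

389 as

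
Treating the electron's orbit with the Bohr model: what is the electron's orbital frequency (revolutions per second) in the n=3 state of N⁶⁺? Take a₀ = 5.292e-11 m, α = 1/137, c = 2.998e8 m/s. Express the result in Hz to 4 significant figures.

1.194e16 Hz

r = n²a₀/Z = 6.804e-11 m, v = Zαc/n = 5.106e6 m/s
f = v/(2πr) = 1.194e16 Hz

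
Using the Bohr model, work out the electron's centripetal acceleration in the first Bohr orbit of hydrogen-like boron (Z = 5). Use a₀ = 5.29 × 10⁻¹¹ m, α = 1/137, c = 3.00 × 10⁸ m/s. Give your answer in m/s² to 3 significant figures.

1.13 × 10²⁵ m/s²

r = n²a₀/Z = 1.06 × 10⁻¹¹ m, v = Zαc/n = 1.09 × 10⁷ m/s
a = v²/r = (1.09 × 10⁷)² / 1.06 × 10⁻¹¹ = 1.13 × 10²⁵ m/s²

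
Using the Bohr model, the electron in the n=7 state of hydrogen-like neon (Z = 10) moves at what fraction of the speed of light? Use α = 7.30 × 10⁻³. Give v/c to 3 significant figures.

0.0104

v_n = Zαc/n, so v/c = Zα/n = 10 × 0.00730 / 7 = 0.0104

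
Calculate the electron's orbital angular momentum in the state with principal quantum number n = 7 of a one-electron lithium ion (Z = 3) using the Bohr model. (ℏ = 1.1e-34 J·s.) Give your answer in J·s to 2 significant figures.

7.7e-34 J·s

L_n = nℏ = 7 × 1.1e-34 = 7.7e-34 J·s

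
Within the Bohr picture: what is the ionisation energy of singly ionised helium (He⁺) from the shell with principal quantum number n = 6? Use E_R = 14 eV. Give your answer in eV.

1.6 eV

E_n = −E_R·Z²/n² = −14 × 2²/6² eV = -1.6 eV
Ionisation energy = −E_n = 1.6 eV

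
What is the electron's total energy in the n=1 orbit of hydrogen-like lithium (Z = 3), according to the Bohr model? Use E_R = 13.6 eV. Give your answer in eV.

-122 eV

E_n = −E_R·Z²/n² = −13.6 × 3²/1² = -122 eV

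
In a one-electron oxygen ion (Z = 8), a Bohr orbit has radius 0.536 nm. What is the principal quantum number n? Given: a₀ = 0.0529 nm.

9

r_n = n²a₀/Z ⇒ n² = rZ/a₀ = 0.536 × 8 / 0.0529 ≈ 81.06
n = 9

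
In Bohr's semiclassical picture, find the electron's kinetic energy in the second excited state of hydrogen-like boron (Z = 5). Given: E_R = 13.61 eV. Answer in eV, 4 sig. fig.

For a Coulomb orbit the virial theorem gives K = −E_n.
E_n = −E_R·Z²/n², so K = E_R·Z²/n² = 13.61 × 5²/3² = 37.81 eV

37.81 eV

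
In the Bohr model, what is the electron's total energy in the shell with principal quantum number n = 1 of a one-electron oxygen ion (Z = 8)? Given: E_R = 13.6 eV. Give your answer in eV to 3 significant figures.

-870 eV

E_n = −E_R·Z²/n² = −13.6 × 8²/1² = -870 eV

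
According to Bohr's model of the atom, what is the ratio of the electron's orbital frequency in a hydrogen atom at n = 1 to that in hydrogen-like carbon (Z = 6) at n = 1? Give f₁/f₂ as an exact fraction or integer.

f ∝ Z^2 · n^-3
f₁/f₂ = (1/6)^2 · (1/1)^-3 = 1/36

1/36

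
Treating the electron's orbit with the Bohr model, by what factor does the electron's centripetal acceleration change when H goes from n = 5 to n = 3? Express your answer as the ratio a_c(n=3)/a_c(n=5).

625/81

a_c ∝ Z^3 · n^-4; with Z fixed, a_c ∝ n^-4.
a_c(n=3)/a_c(n=5) = (3/5)^-4 = 625/81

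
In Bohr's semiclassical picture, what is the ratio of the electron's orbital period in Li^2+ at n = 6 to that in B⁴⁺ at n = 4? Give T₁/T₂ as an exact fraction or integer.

T ∝ Z^-2 · n^3
T₁/T₂ = (3/5)^-2 · (6/4)^3 = 75/8

75/8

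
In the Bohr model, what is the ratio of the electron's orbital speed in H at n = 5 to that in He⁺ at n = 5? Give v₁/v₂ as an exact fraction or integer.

v ∝ Z^1 · n^-1
v₁/v₂ = (1/2)^1 · (5/5)^-1 = 1/2

1/2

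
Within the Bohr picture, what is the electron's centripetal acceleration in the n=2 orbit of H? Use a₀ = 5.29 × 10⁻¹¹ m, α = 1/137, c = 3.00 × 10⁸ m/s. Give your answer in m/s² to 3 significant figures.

5.67 × 10²¹ m/s²

r = n²a₀/Z = 2.12 × 10⁻¹⁰ m, v = Zαc/n = 1.09 × 10⁶ m/s
a = v²/r = (1.09 × 10⁶)² / 2.12 × 10⁻¹⁰ = 5.67 × 10²¹ m/s²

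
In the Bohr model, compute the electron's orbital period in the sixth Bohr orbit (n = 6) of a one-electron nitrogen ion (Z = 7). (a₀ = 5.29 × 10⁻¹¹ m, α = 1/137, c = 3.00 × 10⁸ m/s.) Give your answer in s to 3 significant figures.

6.69 × 10⁻¹⁶ s

r = n²a₀/Z = 6²·5.29 × 10⁻¹¹/7 = 2.72 × 10⁻¹⁰ m
v = Zαc/n = 7·0.00730·3.00 × 10⁸/6 = 2.55 × 10⁶ m/s
T = 2πr/v = 6.69 × 10⁻¹⁶ s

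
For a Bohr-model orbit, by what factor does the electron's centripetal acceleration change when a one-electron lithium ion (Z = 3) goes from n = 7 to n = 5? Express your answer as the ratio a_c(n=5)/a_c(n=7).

2401/625

a_c ∝ Z^3 · n^-4; with Z fixed, a_c ∝ n^-4.
a_c(n=5)/a_c(n=7) = (5/7)^-4 = 2401/625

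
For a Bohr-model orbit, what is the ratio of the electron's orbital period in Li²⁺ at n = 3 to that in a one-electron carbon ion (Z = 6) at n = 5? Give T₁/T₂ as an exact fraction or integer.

T ∝ Z^-2 · n^3
T₁/T₂ = (3/6)^-2 · (3/5)^3 = 108/125

108/125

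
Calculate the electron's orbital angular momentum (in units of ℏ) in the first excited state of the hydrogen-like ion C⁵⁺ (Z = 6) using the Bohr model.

L_n = nℏ, so L/ℏ = n = 2.

2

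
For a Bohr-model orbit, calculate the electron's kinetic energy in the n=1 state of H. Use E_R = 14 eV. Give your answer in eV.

For a Coulomb orbit the virial theorem gives K = −E_n.
E_n = −E_R·Z²/n², so K = E_R·Z²/n² = 14 × 1²/1² = 14 eV

14 eV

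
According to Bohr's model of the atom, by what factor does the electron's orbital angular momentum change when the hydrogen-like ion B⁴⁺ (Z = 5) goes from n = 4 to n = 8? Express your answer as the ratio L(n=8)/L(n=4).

L = nℏ depends only on n, so L ∝ n.
L(n=8)/L(n=4) = (8/4)^1 = 2

2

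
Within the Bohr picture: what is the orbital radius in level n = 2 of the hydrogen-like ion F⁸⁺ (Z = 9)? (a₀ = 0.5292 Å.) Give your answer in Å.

0.2352 Å

r_n = n²a₀/Z = 2² × 0.5292 / 9
    = 4 × 0.5292 / 9 = 0.2352 Å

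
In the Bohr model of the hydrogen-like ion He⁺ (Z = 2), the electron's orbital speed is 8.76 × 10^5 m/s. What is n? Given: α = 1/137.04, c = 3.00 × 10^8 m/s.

v_n = Zαc/n ⇒ n = Zαc/v = 2 × 0.00730 × 3.00 × 10^8 / 8.76 × 10^5 ≈ 5.00
n = 5

5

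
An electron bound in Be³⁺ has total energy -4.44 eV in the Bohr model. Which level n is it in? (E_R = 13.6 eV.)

7

E_n = −E_R Z²/n² ⇒ n² = E_R Z²/(−E_n) = 13.6 × 4² / 4.44 ≈ 49.01
n = 7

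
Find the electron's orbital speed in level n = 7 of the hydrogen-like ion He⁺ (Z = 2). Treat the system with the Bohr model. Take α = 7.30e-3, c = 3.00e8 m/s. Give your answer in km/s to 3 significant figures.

v_n = Zαc/n = 2 × 0.00730 × 3.00e8 / 7
    = 626 km/s

626 km/s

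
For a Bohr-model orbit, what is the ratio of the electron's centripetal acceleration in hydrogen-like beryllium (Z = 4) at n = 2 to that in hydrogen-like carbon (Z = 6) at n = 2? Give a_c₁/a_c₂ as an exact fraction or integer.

8/27

a_c ∝ Z^3 · n^-4
a_c₁/a_c₂ = (4/6)^3 · (2/2)^-4 = 8/27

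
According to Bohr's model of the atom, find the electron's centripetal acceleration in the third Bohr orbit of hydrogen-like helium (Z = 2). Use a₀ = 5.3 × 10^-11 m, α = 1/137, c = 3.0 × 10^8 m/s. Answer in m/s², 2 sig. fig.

r = n²a₀/Z = 2.4 × 10^-10 m, v = Zαc/n = 1.5 × 10^6 m/s
a = v²/r = (1.5 × 10^6)² / 2.4 × 10^-10 = 8.9 × 10^21 m/s²

8.9 × 10^21 m/s²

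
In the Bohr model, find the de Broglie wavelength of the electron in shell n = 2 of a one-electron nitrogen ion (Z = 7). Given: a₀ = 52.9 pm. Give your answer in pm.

95.0 pm

The Bohr quantisation condition is nλ = 2πr_n.
r_n = n²a₀/Z = 30.2 pm
λ = 2πr_n/n = 2π·30.2/2 = 95.0 pm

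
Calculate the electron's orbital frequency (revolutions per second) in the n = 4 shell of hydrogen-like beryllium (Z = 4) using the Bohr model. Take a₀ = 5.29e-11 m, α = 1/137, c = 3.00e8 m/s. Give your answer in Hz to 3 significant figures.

r = n²a₀/Z = 2.12e-10 m, v = Zαc/n = 2.19e6 m/s
f = v/(2πr) = 1.65e15 Hz

1.65e15 Hz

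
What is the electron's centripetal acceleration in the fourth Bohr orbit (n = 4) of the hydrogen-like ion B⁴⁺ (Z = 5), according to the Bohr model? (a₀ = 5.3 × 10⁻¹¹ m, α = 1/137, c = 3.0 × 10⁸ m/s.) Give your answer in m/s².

r = n²a₀/Z = 1.7 × 10⁻¹⁰ m, v = Zαc/n = 2.7 × 10⁶ m/s
a = v²/r = (2.7 × 10⁶)² / 1.7 × 10⁻¹⁰ = 4.4 × 10²² m/s²

4.4 × 10²² m/s²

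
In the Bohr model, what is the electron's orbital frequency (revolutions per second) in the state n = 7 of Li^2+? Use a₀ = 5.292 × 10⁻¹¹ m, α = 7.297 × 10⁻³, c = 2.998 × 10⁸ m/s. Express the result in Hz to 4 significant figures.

r = n²a₀/Z = 8.644 × 10⁻¹⁰ m, v = Zαc/n = 9.376 × 10⁵ m/s
f = v/(2πr) = 1.726 × 10¹⁴ Hz

1.726 × 10¹⁴ Hz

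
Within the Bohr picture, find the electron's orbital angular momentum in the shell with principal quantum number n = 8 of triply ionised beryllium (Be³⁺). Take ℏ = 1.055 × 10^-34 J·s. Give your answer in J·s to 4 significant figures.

L_n = nℏ = 8 × 1.055 × 10^-34 = 8.440 × 10^-34 J·s

8.440 × 10^-34 J·s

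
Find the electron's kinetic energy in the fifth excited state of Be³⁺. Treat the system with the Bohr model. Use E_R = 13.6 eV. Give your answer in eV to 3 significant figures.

For a Coulomb orbit the virial theorem gives K = −E_n.
E_n = −E_R·Z²/n², so K = E_R·Z²/n² = 13.6 × 4²/6² = 6.04 eV

6.04 eV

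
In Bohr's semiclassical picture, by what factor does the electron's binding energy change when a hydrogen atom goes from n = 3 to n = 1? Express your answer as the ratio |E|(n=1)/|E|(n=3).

9

|E| ∝ Z^2 · n^-2; with Z fixed, |E| ∝ n^-2.
|E|(n=1)/|E|(n=3) = (1/3)^-2 = 9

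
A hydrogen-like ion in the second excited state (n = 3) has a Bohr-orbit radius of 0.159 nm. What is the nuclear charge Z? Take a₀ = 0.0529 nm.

3

r_n = n²a₀/Z ⇒ Z = n²a₀/r = 3² × 0.0529 / 0.159 ≈ 2.99
Z = 3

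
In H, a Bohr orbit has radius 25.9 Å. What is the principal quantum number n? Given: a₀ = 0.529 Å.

7

r_n = n²a₀/Z ⇒ n² = rZ/a₀ = 25.9 × 1 / 0.529 ≈ 48.96
n = 7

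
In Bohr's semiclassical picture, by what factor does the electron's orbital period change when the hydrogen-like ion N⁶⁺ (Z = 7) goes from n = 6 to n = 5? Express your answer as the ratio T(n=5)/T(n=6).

T ∝ Z^-2 · n^3; with Z fixed, T ∝ n^3.
T(n=5)/T(n=6) = (5/6)^3 = 125/216

125/216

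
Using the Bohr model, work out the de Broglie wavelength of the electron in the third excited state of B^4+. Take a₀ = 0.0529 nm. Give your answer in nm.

The Bohr quantisation condition is nλ = 2πr_n.
r_n = n²a₀/Z = 0.169 nm
λ = 2πr_n/n = 2π·0.169/4 = 0.266 nm

0.266 nm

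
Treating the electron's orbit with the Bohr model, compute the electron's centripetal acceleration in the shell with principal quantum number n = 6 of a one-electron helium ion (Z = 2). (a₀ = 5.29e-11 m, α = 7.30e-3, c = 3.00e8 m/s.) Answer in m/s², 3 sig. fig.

5.60e20 m/s²

r = n²a₀/Z = 9.52e-10 m, v = Zαc/n = 7.30e5 m/s
a = v²/r = (7.30e5)² / 9.52e-10 = 5.60e20 m/s²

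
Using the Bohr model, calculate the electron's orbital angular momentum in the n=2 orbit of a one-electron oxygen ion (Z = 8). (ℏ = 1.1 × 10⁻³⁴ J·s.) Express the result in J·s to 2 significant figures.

L_n = nℏ = 2 × 1.1 × 10⁻³⁴ = 2.2 × 10⁻³⁴ J·s

2.2 × 10⁻³⁴ J·s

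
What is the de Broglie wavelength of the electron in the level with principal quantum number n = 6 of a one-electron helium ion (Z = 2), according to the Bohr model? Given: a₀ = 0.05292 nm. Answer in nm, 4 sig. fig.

0.9975 nm

The Bohr quantisation condition is nλ = 2πr_n.
r_n = n²a₀/Z = 0.9526 nm
λ = 2πr_n/n = 2π·0.9526/6 = 0.9975 nm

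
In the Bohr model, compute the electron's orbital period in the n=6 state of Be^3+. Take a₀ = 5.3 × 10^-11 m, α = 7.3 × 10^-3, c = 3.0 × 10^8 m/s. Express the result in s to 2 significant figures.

2.1 × 10^-15 s

r = n²a₀/Z = 6²·5.3 × 10^-11/4 = 4.8 × 10^-10 m
v = Zαc/n = 4·0.0073·3.0 × 10^8/6 = 1.5 × 10^6 m/s
T = 2πr/v = 2.1 × 10^-15 s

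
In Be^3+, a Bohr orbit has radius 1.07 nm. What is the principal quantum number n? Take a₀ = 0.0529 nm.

9

r_n = n²a₀/Z ⇒ n² = rZ/a₀ = 1.07 × 4 / 0.0529 ≈ 80.91
n = 9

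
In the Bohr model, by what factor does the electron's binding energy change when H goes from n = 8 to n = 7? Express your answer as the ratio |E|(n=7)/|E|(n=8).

|E| ∝ Z^2 · n^-2; with Z fixed, |E| ∝ n^-2.
|E|(n=7)/|E|(n=8) = (7/8)^-2 = 64/49

64/49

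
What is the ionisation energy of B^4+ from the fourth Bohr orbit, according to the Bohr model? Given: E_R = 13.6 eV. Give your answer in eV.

21.2 eV

E_n = −E_R·Z²/n² = −13.6 × 5²/4² eV = -21.2 eV
Ionisation energy = −E_n = 21.2 eV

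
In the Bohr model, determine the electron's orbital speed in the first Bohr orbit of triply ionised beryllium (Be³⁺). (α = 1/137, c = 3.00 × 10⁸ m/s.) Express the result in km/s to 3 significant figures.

v_n = Zαc/n = 4 × 0.00730 × 3.00 × 10⁸ / 1
    = 8760 km/s

8760 km/s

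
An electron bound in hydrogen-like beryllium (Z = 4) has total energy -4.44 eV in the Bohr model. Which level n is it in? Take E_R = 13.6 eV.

7

E_n = −E_R Z²/n² ⇒ n² = E_R Z²/(−E_n) = 13.6 × 4² / 4.44 ≈ 49.01
n = 7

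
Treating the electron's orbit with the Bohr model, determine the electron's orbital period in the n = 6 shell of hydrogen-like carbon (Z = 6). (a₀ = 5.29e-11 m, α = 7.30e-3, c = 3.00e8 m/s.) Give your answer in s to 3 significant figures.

r = n²a₀/Z = 6²·5.29e-11/6 = 3.17e-10 m
v = Zαc/n = 6·0.00730·3.00e8/6 = 2.19e6 m/s
T = 2πr/v = 9.11e-16 s

9.11e-16 s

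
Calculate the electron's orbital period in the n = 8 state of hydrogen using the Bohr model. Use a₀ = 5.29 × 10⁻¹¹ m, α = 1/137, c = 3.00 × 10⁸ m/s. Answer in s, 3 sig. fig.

r = n²a₀/Z = 8²·5.29 × 10⁻¹¹/1 = 3.39 × 10⁻⁹ m
v = Zαc/n = 1·0.00730·3.00 × 10⁸/8 = 2.74 × 10⁵ m/s
T = 2πr/v = 7.77 × 10⁻¹⁴ s

7.77 × 10⁻¹⁴ s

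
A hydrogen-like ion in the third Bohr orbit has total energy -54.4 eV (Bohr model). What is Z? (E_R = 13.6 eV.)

6

E_n = −E_R Z²/n² ⇒ Z² = −E_n n²/E_R = 54.4 × 3² / 13.6 ≈ 36.00
Z = 6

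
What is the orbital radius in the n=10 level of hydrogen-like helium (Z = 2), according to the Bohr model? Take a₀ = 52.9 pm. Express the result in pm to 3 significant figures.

2640 pm

r_n = n²a₀/Z = 10² × 52.9 / 2
    = 100 × 52.9 / 2 = 2640 pm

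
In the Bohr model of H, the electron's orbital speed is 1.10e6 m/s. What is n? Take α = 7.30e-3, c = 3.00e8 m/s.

v_n = Zαc/n ⇒ n = Zαc/v = 1 × 0.00730 × 3.00e8 / 1.10e6 ≈ 1.99
n = 2

2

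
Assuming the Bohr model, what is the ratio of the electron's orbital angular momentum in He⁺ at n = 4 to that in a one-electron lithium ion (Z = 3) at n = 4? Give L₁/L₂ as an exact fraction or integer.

L = nℏ is independent of Z.
L₁/L₂ = n₁/n₂ = 4/4 = 1

1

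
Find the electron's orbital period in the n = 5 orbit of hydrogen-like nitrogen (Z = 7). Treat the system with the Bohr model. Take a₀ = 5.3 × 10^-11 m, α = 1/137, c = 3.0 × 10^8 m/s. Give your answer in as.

390 as

r = n²a₀/Z = 5²·5.3 × 10^-11/7 = 1.9 × 10^-10 m
v = Zαc/n = 7·0.0073·3.0 × 10^8/5 = 3.1 × 10^6 m/s
T = 2πr/v = 3.9 × 10^-16 s = 390 as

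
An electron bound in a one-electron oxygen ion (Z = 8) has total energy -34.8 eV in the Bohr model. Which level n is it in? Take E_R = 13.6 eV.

E_n = −E_R Z²/n² ⇒ n² = E_R Z²/(−E_n) = 13.6 × 8² / 34.8 ≈ 25.01
n = 5

5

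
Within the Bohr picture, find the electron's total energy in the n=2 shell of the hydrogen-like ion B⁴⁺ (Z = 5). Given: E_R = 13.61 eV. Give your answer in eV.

E_n = −E_R·Z²/n² = −13.61 × 5²/2² = -85.06 eV

-85.06 eV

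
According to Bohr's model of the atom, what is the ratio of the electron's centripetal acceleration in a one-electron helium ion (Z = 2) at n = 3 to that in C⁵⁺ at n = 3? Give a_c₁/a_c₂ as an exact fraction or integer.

1/27

a_c ∝ Z^3 · n^-4
a_c₁/a_c₂ = (2/6)^3 · (3/3)^-4 = 1/27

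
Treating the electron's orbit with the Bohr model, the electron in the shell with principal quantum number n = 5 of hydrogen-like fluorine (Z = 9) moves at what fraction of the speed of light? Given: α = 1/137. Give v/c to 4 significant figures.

0.01314

v_n = Zαc/n, so v/c = Zα/n = 9 × 0.007299 / 5 = 0.01314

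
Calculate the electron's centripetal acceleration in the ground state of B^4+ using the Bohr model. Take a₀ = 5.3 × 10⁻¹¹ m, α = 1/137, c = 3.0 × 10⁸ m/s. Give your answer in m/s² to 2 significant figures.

r = n²a₀/Z = 1.1 × 10⁻¹¹ m, v = Zαc/n = 1.1 × 10⁷ m/s
a = v²/r = (1.1 × 10⁷)² / 1.1 × 10⁻¹¹ = 1.1 × 10²⁵ m/s²

1.1 × 10²⁵ m/s²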